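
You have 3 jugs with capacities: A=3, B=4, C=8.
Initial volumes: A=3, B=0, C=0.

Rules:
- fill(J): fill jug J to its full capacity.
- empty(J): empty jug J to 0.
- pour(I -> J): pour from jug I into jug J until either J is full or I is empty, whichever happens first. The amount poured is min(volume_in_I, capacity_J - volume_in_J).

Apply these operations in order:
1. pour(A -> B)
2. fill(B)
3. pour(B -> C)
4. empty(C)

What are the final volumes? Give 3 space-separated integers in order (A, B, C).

Step 1: pour(A -> B) -> (A=0 B=3 C=0)
Step 2: fill(B) -> (A=0 B=4 C=0)
Step 3: pour(B -> C) -> (A=0 B=0 C=4)
Step 4: empty(C) -> (A=0 B=0 C=0)

Answer: 0 0 0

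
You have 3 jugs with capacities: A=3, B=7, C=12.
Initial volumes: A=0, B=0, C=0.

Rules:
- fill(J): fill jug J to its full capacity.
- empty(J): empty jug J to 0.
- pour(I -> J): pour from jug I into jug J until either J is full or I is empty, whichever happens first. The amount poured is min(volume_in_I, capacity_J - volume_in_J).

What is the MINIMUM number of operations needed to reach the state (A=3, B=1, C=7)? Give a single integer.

Answer: 6

Derivation:
BFS from (A=0, B=0, C=0). One shortest path:
  1. fill(B) -> (A=0 B=7 C=0)
  2. pour(B -> C) -> (A=0 B=0 C=7)
  3. fill(B) -> (A=0 B=7 C=7)
  4. pour(B -> A) -> (A=3 B=4 C=7)
  5. empty(A) -> (A=0 B=4 C=7)
  6. pour(B -> A) -> (A=3 B=1 C=7)
Reached target in 6 moves.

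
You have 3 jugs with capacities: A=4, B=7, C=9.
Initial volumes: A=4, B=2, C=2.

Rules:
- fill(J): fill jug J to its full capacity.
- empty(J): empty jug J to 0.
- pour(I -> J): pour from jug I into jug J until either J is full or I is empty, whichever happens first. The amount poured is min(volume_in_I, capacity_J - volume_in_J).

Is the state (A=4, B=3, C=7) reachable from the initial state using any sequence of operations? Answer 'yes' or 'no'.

BFS from (A=4, B=2, C=2):
  1. empty(A) -> (A=0 B=2 C=2)
  2. fill(B) -> (A=0 B=7 C=2)
  3. empty(C) -> (A=0 B=7 C=0)
  4. pour(B -> C) -> (A=0 B=0 C=7)
  5. fill(B) -> (A=0 B=7 C=7)
  6. pour(B -> A) -> (A=4 B=3 C=7)
Target reached → yes.

Answer: yes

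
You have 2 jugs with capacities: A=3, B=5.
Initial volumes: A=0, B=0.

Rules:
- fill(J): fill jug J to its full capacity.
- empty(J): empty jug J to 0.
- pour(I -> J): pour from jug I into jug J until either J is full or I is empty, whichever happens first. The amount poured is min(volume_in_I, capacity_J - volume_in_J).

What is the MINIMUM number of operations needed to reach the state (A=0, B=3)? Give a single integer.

BFS from (A=0, B=0). One shortest path:
  1. fill(A) -> (A=3 B=0)
  2. pour(A -> B) -> (A=0 B=3)
Reached target in 2 moves.

Answer: 2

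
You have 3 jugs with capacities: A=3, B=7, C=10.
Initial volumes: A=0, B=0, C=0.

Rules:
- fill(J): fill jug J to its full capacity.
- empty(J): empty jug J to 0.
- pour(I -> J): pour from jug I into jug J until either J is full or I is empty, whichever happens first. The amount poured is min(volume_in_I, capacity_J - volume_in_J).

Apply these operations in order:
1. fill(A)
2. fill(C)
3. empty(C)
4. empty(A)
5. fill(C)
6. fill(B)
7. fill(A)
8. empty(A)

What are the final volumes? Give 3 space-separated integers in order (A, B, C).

Step 1: fill(A) -> (A=3 B=0 C=0)
Step 2: fill(C) -> (A=3 B=0 C=10)
Step 3: empty(C) -> (A=3 B=0 C=0)
Step 4: empty(A) -> (A=0 B=0 C=0)
Step 5: fill(C) -> (A=0 B=0 C=10)
Step 6: fill(B) -> (A=0 B=7 C=10)
Step 7: fill(A) -> (A=3 B=7 C=10)
Step 8: empty(A) -> (A=0 B=7 C=10)

Answer: 0 7 10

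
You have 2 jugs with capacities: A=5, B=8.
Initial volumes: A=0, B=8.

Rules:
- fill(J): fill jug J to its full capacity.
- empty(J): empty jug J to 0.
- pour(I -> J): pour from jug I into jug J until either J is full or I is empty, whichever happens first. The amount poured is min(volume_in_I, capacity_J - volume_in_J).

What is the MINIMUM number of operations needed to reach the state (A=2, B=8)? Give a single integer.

BFS from (A=0, B=8). One shortest path:
  1. fill(A) -> (A=5 B=8)
  2. empty(B) -> (A=5 B=0)
  3. pour(A -> B) -> (A=0 B=5)
  4. fill(A) -> (A=5 B=5)
  5. pour(A -> B) -> (A=2 B=8)
Reached target in 5 moves.

Answer: 5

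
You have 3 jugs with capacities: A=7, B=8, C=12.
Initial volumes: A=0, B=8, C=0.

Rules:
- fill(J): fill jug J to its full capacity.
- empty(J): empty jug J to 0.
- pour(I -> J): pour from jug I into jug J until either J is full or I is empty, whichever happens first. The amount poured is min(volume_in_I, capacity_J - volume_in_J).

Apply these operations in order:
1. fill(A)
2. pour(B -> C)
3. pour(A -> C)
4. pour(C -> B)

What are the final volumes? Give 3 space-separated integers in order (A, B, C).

Step 1: fill(A) -> (A=7 B=8 C=0)
Step 2: pour(B -> C) -> (A=7 B=0 C=8)
Step 3: pour(A -> C) -> (A=3 B=0 C=12)
Step 4: pour(C -> B) -> (A=3 B=8 C=4)

Answer: 3 8 4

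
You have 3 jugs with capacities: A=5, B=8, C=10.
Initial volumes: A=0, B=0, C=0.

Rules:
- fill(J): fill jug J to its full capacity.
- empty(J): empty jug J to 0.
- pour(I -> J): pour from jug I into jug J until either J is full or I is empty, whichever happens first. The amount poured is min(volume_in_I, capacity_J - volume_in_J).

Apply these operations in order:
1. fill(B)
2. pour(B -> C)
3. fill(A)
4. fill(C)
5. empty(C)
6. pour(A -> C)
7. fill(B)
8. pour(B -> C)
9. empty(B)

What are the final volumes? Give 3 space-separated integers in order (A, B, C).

Answer: 0 0 10

Derivation:
Step 1: fill(B) -> (A=0 B=8 C=0)
Step 2: pour(B -> C) -> (A=0 B=0 C=8)
Step 3: fill(A) -> (A=5 B=0 C=8)
Step 4: fill(C) -> (A=5 B=0 C=10)
Step 5: empty(C) -> (A=5 B=0 C=0)
Step 6: pour(A -> C) -> (A=0 B=0 C=5)
Step 7: fill(B) -> (A=0 B=8 C=5)
Step 8: pour(B -> C) -> (A=0 B=3 C=10)
Step 9: empty(B) -> (A=0 B=0 C=10)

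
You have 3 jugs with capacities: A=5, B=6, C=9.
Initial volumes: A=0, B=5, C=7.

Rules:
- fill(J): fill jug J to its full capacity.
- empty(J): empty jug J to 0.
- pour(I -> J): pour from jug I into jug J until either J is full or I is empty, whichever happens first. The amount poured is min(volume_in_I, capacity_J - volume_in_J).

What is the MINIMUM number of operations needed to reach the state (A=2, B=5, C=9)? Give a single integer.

Answer: 4

Derivation:
BFS from (A=0, B=5, C=7). One shortest path:
  1. pour(C -> A) -> (A=5 B=5 C=2)
  2. empty(A) -> (A=0 B=5 C=2)
  3. pour(C -> A) -> (A=2 B=5 C=0)
  4. fill(C) -> (A=2 B=5 C=9)
Reached target in 4 moves.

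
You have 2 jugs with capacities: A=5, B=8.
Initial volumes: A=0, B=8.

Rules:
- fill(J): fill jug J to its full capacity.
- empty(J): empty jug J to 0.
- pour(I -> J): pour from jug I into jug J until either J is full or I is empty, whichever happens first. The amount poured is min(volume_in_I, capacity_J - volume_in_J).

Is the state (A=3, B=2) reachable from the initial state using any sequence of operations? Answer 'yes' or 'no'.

BFS explored all 26 reachable states.
Reachable set includes: (0,0), (0,1), (0,2), (0,3), (0,4), (0,5), (0,6), (0,7), (0,8), (1,0), (1,8), (2,0) ...
Target (A=3, B=2) not in reachable set → no.

Answer: no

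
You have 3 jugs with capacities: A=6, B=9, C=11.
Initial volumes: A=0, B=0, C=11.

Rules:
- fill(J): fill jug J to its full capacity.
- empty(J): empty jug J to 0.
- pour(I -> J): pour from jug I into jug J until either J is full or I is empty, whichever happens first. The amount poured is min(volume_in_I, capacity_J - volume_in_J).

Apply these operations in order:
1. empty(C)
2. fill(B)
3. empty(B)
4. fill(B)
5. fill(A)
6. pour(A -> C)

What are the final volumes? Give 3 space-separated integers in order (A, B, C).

Step 1: empty(C) -> (A=0 B=0 C=0)
Step 2: fill(B) -> (A=0 B=9 C=0)
Step 3: empty(B) -> (A=0 B=0 C=0)
Step 4: fill(B) -> (A=0 B=9 C=0)
Step 5: fill(A) -> (A=6 B=9 C=0)
Step 6: pour(A -> C) -> (A=0 B=9 C=6)

Answer: 0 9 6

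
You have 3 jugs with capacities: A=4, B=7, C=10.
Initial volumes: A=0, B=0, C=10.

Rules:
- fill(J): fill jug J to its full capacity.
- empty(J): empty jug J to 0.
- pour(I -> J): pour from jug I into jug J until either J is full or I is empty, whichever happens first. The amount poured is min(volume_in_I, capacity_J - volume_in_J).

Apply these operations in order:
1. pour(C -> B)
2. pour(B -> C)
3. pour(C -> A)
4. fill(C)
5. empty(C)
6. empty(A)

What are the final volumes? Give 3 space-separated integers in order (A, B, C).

Step 1: pour(C -> B) -> (A=0 B=7 C=3)
Step 2: pour(B -> C) -> (A=0 B=0 C=10)
Step 3: pour(C -> A) -> (A=4 B=0 C=6)
Step 4: fill(C) -> (A=4 B=0 C=10)
Step 5: empty(C) -> (A=4 B=0 C=0)
Step 6: empty(A) -> (A=0 B=0 C=0)

Answer: 0 0 0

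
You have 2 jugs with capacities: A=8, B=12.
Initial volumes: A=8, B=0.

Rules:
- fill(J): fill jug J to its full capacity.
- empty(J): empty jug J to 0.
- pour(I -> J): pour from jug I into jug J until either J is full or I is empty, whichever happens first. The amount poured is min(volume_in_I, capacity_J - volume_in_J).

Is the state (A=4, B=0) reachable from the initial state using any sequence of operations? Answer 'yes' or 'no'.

BFS from (A=8, B=0):
  1. pour(A -> B) -> (A=0 B=8)
  2. fill(A) -> (A=8 B=8)
  3. pour(A -> B) -> (A=4 B=12)
  4. empty(B) -> (A=4 B=0)
Target reached → yes.

Answer: yes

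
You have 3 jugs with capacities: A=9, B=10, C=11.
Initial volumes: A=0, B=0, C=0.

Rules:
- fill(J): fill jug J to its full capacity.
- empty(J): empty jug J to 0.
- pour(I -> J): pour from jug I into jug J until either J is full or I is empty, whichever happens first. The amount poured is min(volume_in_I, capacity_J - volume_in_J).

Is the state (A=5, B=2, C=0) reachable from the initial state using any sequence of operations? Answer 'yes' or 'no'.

BFS from (A=0, B=0, C=0):
  1. fill(C) -> (A=0 B=0 C=11)
  2. pour(C -> A) -> (A=9 B=0 C=2)
  3. pour(C -> B) -> (A=9 B=2 C=0)
  4. pour(A -> C) -> (A=0 B=2 C=9)
  5. fill(A) -> (A=9 B=2 C=9)
  6. pour(A -> C) -> (A=7 B=2 C=11)
  7. empty(C) -> (A=7 B=2 C=0)
  8. pour(A -> C) -> (A=0 B=2 C=7)
  9. fill(A) -> (A=9 B=2 C=7)
  10. pour(A -> C) -> (A=5 B=2 C=11)
  11. empty(C) -> (A=5 B=2 C=0)
Target reached → yes.

Answer: yes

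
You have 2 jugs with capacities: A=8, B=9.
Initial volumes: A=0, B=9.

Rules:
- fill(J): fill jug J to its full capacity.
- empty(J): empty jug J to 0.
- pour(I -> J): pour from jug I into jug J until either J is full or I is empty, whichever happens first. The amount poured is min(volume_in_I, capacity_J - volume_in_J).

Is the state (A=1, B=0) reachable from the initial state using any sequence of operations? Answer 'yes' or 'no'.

Answer: yes

Derivation:
BFS from (A=0, B=9):
  1. pour(B -> A) -> (A=8 B=1)
  2. empty(A) -> (A=0 B=1)
  3. pour(B -> A) -> (A=1 B=0)
Target reached → yes.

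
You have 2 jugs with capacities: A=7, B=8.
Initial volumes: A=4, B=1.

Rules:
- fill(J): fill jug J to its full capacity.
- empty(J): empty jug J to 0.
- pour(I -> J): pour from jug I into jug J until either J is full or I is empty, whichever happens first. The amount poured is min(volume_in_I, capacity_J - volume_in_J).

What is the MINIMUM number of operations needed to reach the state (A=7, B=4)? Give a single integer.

BFS from (A=4, B=1). One shortest path:
  1. empty(B) -> (A=4 B=0)
  2. pour(A -> B) -> (A=0 B=4)
  3. fill(A) -> (A=7 B=4)
Reached target in 3 moves.

Answer: 3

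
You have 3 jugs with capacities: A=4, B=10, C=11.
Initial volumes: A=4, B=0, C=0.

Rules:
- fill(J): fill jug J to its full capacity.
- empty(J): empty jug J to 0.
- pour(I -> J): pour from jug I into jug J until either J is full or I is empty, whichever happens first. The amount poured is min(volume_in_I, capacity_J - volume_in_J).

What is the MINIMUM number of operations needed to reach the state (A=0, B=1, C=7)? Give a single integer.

Answer: 8

Derivation:
BFS from (A=4, B=0, C=0). One shortest path:
  1. empty(A) -> (A=0 B=0 C=0)
  2. fill(C) -> (A=0 B=0 C=11)
  3. pour(C -> B) -> (A=0 B=10 C=1)
  4. empty(B) -> (A=0 B=0 C=1)
  5. pour(C -> B) -> (A=0 B=1 C=0)
  6. fill(C) -> (A=0 B=1 C=11)
  7. pour(C -> A) -> (A=4 B=1 C=7)
  8. empty(A) -> (A=0 B=1 C=7)
Reached target in 8 moves.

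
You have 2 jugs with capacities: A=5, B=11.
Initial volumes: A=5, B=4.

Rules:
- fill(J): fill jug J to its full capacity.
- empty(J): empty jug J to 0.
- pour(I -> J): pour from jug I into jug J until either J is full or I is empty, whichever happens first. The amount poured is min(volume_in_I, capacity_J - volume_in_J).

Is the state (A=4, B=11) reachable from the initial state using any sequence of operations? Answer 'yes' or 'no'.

BFS from (A=5, B=4):
  1. empty(A) -> (A=0 B=4)
  2. pour(B -> A) -> (A=4 B=0)
  3. fill(B) -> (A=4 B=11)
Target reached → yes.

Answer: yes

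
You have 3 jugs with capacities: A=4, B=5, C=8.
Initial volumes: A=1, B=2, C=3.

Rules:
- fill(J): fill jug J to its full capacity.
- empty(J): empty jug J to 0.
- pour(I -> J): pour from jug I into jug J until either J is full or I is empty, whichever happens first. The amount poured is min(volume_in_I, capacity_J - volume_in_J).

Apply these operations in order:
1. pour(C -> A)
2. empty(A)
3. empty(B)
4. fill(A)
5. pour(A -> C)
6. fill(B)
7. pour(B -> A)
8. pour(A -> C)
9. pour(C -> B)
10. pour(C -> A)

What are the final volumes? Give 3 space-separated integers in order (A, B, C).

Answer: 4 5 0

Derivation:
Step 1: pour(C -> A) -> (A=4 B=2 C=0)
Step 2: empty(A) -> (A=0 B=2 C=0)
Step 3: empty(B) -> (A=0 B=0 C=0)
Step 4: fill(A) -> (A=4 B=0 C=0)
Step 5: pour(A -> C) -> (A=0 B=0 C=4)
Step 6: fill(B) -> (A=0 B=5 C=4)
Step 7: pour(B -> A) -> (A=4 B=1 C=4)
Step 8: pour(A -> C) -> (A=0 B=1 C=8)
Step 9: pour(C -> B) -> (A=0 B=5 C=4)
Step 10: pour(C -> A) -> (A=4 B=5 C=0)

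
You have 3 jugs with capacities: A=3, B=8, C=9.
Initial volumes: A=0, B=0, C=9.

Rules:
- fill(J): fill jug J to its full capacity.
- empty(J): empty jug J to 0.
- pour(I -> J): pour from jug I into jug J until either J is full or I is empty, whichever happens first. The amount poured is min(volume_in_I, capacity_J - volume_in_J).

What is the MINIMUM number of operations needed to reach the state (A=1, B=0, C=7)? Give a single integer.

BFS from (A=0, B=0, C=9). One shortest path:
  1. pour(C -> B) -> (A=0 B=8 C=1)
  2. pour(C -> A) -> (A=1 B=8 C=0)
  3. pour(B -> C) -> (A=1 B=0 C=8)
  4. fill(B) -> (A=1 B=8 C=8)
  5. pour(B -> C) -> (A=1 B=7 C=9)
  6. empty(C) -> (A=1 B=7 C=0)
  7. pour(B -> C) -> (A=1 B=0 C=7)
Reached target in 7 moves.

Answer: 7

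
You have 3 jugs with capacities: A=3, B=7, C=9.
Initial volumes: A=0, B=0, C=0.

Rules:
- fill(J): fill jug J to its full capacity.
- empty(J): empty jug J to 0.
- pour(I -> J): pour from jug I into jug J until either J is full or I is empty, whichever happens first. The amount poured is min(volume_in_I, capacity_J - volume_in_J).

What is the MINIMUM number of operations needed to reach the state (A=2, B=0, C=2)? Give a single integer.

Answer: 7

Derivation:
BFS from (A=0, B=0, C=0). One shortest path:
  1. fill(C) -> (A=0 B=0 C=9)
  2. pour(C -> B) -> (A=0 B=7 C=2)
  3. empty(B) -> (A=0 B=0 C=2)
  4. pour(C -> A) -> (A=2 B=0 C=0)
  5. fill(C) -> (A=2 B=0 C=9)
  6. pour(C -> B) -> (A=2 B=7 C=2)
  7. empty(B) -> (A=2 B=0 C=2)
Reached target in 7 moves.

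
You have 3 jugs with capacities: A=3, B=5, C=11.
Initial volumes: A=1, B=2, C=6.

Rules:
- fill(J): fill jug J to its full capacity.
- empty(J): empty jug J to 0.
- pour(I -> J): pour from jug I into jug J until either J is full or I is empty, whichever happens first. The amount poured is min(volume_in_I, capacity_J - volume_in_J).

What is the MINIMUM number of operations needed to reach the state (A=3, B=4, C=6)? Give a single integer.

Answer: 4

Derivation:
BFS from (A=1, B=2, C=6). One shortest path:
  1. empty(A) -> (A=0 B=2 C=6)
  2. pour(B -> A) -> (A=2 B=0 C=6)
  3. fill(B) -> (A=2 B=5 C=6)
  4. pour(B -> A) -> (A=3 B=4 C=6)
Reached target in 4 moves.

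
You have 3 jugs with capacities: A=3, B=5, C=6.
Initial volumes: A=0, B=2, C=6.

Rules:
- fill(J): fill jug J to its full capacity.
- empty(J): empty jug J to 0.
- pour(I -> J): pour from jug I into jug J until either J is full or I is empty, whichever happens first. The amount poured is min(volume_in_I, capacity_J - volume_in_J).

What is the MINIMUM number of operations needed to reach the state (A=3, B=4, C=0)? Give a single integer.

Answer: 4

Derivation:
BFS from (A=0, B=2, C=6). One shortest path:
  1. empty(C) -> (A=0 B=2 C=0)
  2. pour(B -> A) -> (A=2 B=0 C=0)
  3. fill(B) -> (A=2 B=5 C=0)
  4. pour(B -> A) -> (A=3 B=4 C=0)
Reached target in 4 moves.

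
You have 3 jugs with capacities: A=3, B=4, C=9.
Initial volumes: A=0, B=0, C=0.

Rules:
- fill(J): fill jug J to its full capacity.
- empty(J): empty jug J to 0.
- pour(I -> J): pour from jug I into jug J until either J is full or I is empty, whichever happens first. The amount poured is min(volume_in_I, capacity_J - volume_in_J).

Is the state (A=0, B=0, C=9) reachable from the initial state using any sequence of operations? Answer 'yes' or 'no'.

BFS from (A=0, B=0, C=0):
  1. fill(C) -> (A=0 B=0 C=9)
Target reached → yes.

Answer: yes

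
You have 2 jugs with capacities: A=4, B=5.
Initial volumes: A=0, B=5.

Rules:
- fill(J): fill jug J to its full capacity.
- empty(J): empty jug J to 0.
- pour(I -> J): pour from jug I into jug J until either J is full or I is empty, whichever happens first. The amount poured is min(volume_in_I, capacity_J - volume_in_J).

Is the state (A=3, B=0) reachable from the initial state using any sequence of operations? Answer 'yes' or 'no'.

Answer: yes

Derivation:
BFS from (A=0, B=5):
  1. fill(A) -> (A=4 B=5)
  2. empty(B) -> (A=4 B=0)
  3. pour(A -> B) -> (A=0 B=4)
  4. fill(A) -> (A=4 B=4)
  5. pour(A -> B) -> (A=3 B=5)
  6. empty(B) -> (A=3 B=0)
Target reached → yes.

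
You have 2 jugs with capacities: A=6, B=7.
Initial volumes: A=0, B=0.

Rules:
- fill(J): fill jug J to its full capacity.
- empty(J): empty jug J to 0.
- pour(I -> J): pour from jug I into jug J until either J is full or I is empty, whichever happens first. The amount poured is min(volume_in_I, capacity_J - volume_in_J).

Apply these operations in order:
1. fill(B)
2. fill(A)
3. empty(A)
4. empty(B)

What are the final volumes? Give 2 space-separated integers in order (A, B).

Answer: 0 0

Derivation:
Step 1: fill(B) -> (A=0 B=7)
Step 2: fill(A) -> (A=6 B=7)
Step 3: empty(A) -> (A=0 B=7)
Step 4: empty(B) -> (A=0 B=0)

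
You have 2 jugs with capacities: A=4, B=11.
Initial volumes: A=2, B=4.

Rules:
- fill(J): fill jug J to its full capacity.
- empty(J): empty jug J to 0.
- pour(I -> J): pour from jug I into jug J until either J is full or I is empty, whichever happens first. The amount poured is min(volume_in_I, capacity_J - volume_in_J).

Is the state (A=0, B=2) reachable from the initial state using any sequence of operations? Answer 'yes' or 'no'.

Answer: yes

Derivation:
BFS from (A=2, B=4):
  1. empty(B) -> (A=2 B=0)
  2. pour(A -> B) -> (A=0 B=2)
Target reached → yes.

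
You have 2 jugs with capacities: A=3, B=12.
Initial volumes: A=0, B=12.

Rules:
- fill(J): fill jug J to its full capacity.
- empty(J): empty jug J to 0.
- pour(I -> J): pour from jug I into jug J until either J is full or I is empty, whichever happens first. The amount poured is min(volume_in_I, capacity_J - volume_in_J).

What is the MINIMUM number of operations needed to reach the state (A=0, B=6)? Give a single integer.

Answer: 4

Derivation:
BFS from (A=0, B=12). One shortest path:
  1. pour(B -> A) -> (A=3 B=9)
  2. empty(A) -> (A=0 B=9)
  3. pour(B -> A) -> (A=3 B=6)
  4. empty(A) -> (A=0 B=6)
Reached target in 4 moves.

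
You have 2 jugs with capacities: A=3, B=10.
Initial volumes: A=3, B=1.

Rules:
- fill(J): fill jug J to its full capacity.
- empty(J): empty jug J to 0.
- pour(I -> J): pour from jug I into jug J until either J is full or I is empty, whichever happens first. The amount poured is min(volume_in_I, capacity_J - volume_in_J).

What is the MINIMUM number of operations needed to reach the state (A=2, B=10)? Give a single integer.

BFS from (A=3, B=1). One shortest path:
  1. empty(B) -> (A=3 B=0)
  2. pour(A -> B) -> (A=0 B=3)
  3. fill(A) -> (A=3 B=3)
  4. pour(A -> B) -> (A=0 B=6)
  5. fill(A) -> (A=3 B=6)
  6. pour(A -> B) -> (A=0 B=9)
  7. fill(A) -> (A=3 B=9)
  8. pour(A -> B) -> (A=2 B=10)
Reached target in 8 moves.

Answer: 8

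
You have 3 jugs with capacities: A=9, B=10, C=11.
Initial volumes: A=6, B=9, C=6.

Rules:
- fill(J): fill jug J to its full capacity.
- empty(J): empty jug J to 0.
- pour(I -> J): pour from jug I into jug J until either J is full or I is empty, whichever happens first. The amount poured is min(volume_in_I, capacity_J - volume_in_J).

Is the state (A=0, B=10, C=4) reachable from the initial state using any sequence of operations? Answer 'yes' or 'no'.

Answer: yes

Derivation:
BFS from (A=6, B=9, C=6):
  1. fill(A) -> (A=9 B=9 C=6)
  2. fill(B) -> (A=9 B=10 C=6)
  3. pour(A -> C) -> (A=4 B=10 C=11)
  4. empty(C) -> (A=4 B=10 C=0)
  5. pour(A -> C) -> (A=0 B=10 C=4)
Target reached → yes.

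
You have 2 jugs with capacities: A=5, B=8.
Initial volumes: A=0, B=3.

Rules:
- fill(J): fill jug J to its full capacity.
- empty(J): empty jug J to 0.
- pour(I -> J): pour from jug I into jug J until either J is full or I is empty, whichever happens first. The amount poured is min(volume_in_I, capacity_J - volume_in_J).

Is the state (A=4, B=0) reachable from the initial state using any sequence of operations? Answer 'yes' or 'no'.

BFS from (A=0, B=3):
  1. pour(B -> A) -> (A=3 B=0)
  2. fill(B) -> (A=3 B=8)
  3. pour(B -> A) -> (A=5 B=6)
  4. empty(A) -> (A=0 B=6)
  5. pour(B -> A) -> (A=5 B=1)
  6. empty(A) -> (A=0 B=1)
  7. pour(B -> A) -> (A=1 B=0)
  8. fill(B) -> (A=1 B=8)
  9. pour(B -> A) -> (A=5 B=4)
  10. empty(A) -> (A=0 B=4)
  11. pour(B -> A) -> (A=4 B=0)
Target reached → yes.

Answer: yes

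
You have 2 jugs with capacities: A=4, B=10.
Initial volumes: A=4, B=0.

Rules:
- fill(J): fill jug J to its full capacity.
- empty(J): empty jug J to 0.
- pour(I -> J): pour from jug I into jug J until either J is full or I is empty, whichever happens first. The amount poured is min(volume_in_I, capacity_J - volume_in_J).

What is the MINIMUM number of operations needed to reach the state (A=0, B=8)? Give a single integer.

BFS from (A=4, B=0). One shortest path:
  1. pour(A -> B) -> (A=0 B=4)
  2. fill(A) -> (A=4 B=4)
  3. pour(A -> B) -> (A=0 B=8)
Reached target in 3 moves.

Answer: 3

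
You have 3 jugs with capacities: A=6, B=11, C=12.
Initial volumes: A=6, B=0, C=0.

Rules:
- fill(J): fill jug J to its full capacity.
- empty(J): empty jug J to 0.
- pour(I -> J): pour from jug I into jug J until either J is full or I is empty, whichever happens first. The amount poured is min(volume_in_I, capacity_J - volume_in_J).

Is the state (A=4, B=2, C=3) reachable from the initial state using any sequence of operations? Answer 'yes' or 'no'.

Answer: no

Derivation:
BFS explored all 542 reachable states.
Reachable set includes: (0,0,0), (0,0,1), (0,0,2), (0,0,3), (0,0,4), (0,0,5), (0,0,6), (0,0,7), (0,0,8), (0,0,9), (0,0,10), (0,0,11) ...
Target (A=4, B=2, C=3) not in reachable set → no.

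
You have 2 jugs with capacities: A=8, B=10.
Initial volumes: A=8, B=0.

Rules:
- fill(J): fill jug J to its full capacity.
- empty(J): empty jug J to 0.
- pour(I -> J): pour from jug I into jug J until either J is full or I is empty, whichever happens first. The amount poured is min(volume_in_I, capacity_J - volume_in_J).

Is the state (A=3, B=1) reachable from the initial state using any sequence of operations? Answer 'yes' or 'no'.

BFS explored all 18 reachable states.
Reachable set includes: (0,0), (0,2), (0,4), (0,6), (0,8), (0,10), (2,0), (2,10), (4,0), (4,10), (6,0), (6,10) ...
Target (A=3, B=1) not in reachable set → no.

Answer: no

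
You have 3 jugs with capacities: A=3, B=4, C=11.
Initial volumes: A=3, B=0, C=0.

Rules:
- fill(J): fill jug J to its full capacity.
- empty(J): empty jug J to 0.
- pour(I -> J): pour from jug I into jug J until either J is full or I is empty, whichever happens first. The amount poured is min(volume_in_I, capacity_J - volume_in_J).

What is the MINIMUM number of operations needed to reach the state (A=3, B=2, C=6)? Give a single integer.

BFS from (A=3, B=0, C=0). One shortest path:
  1. fill(B) -> (A=3 B=4 C=0)
  2. pour(A -> C) -> (A=0 B=4 C=3)
  3. pour(B -> A) -> (A=3 B=1 C=3)
  4. pour(A -> C) -> (A=0 B=1 C=6)
  5. pour(B -> A) -> (A=1 B=0 C=6)
  6. fill(B) -> (A=1 B=4 C=6)
  7. pour(B -> A) -> (A=3 B=2 C=6)
Reached target in 7 moves.

Answer: 7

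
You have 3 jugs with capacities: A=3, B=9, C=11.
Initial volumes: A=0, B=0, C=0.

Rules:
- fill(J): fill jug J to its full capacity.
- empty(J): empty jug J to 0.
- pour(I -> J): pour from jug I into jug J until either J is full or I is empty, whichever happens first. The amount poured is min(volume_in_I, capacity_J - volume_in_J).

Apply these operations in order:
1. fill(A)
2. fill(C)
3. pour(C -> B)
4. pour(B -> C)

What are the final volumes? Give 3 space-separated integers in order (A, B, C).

Answer: 3 0 11

Derivation:
Step 1: fill(A) -> (A=3 B=0 C=0)
Step 2: fill(C) -> (A=3 B=0 C=11)
Step 3: pour(C -> B) -> (A=3 B=9 C=2)
Step 4: pour(B -> C) -> (A=3 B=0 C=11)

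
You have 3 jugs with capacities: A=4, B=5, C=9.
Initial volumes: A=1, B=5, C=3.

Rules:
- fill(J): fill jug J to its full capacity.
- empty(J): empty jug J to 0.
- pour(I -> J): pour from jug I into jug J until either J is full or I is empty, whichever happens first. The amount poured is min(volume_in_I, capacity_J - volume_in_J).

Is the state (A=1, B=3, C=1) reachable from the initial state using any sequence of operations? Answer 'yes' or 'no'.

Answer: no

Derivation:
BFS explored all 204 reachable states.
Reachable set includes: (0,0,0), (0,0,1), (0,0,2), (0,0,3), (0,0,4), (0,0,5), (0,0,6), (0,0,7), (0,0,8), (0,0,9), (0,1,0), (0,1,1) ...
Target (A=1, B=3, C=1) not in reachable set → no.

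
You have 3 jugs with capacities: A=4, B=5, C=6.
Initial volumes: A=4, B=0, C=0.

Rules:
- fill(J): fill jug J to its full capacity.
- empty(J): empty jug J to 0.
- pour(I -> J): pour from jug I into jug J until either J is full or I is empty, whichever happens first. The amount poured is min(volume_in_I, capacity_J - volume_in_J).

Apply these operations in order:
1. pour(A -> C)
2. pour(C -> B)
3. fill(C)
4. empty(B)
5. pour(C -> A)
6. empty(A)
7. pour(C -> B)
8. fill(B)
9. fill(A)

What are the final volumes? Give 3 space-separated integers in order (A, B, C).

Step 1: pour(A -> C) -> (A=0 B=0 C=4)
Step 2: pour(C -> B) -> (A=0 B=4 C=0)
Step 3: fill(C) -> (A=0 B=4 C=6)
Step 4: empty(B) -> (A=0 B=0 C=6)
Step 5: pour(C -> A) -> (A=4 B=0 C=2)
Step 6: empty(A) -> (A=0 B=0 C=2)
Step 7: pour(C -> B) -> (A=0 B=2 C=0)
Step 8: fill(B) -> (A=0 B=5 C=0)
Step 9: fill(A) -> (A=4 B=5 C=0)

Answer: 4 5 0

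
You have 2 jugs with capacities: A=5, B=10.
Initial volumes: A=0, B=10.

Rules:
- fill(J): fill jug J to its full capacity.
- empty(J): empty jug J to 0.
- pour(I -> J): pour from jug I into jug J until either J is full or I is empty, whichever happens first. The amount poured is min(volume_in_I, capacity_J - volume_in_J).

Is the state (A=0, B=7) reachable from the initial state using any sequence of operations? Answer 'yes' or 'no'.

BFS explored all 6 reachable states.
Reachable set includes: (0,0), (0,5), (0,10), (5,0), (5,5), (5,10)
Target (A=0, B=7) not in reachable set → no.

Answer: no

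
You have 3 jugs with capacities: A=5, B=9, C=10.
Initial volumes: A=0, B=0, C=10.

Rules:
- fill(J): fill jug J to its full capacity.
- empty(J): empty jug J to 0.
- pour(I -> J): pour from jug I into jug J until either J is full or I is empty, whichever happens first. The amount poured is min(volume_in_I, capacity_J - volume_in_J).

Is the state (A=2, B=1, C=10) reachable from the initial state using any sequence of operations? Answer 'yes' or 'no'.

BFS from (A=0, B=0, C=10):
  1. pour(C -> B) -> (A=0 B=9 C=1)
  2. empty(B) -> (A=0 B=0 C=1)
  3. pour(C -> A) -> (A=1 B=0 C=0)
  4. fill(C) -> (A=1 B=0 C=10)
  5. pour(C -> B) -> (A=1 B=9 C=1)
  6. empty(B) -> (A=1 B=0 C=1)
  7. pour(C -> A) -> (A=2 B=0 C=0)
  8. fill(C) -> (A=2 B=0 C=10)
  9. pour(C -> B) -> (A=2 B=9 C=1)
  10. empty(B) -> (A=2 B=0 C=1)
  11. pour(C -> B) -> (A=2 B=1 C=0)
  12. fill(C) -> (A=2 B=1 C=10)
Target reached → yes.

Answer: yes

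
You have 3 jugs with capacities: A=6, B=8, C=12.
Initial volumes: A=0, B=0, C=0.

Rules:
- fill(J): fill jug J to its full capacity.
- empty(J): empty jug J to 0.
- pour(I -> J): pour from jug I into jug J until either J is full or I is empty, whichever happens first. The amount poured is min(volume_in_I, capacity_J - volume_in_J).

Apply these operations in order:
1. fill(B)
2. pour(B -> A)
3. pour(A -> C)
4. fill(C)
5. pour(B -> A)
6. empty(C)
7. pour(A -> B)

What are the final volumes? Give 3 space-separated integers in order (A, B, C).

Answer: 0 2 0

Derivation:
Step 1: fill(B) -> (A=0 B=8 C=0)
Step 2: pour(B -> A) -> (A=6 B=2 C=0)
Step 3: pour(A -> C) -> (A=0 B=2 C=6)
Step 4: fill(C) -> (A=0 B=2 C=12)
Step 5: pour(B -> A) -> (A=2 B=0 C=12)
Step 6: empty(C) -> (A=2 B=0 C=0)
Step 7: pour(A -> B) -> (A=0 B=2 C=0)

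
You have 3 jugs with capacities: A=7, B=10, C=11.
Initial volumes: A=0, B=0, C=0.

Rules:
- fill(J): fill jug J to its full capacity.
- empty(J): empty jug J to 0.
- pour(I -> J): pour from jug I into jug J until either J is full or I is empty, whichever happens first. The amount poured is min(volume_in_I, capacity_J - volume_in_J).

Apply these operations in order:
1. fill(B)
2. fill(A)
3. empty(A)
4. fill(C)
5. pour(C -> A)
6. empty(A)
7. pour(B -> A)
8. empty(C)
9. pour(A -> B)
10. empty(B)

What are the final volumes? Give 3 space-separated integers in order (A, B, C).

Step 1: fill(B) -> (A=0 B=10 C=0)
Step 2: fill(A) -> (A=7 B=10 C=0)
Step 3: empty(A) -> (A=0 B=10 C=0)
Step 4: fill(C) -> (A=0 B=10 C=11)
Step 5: pour(C -> A) -> (A=7 B=10 C=4)
Step 6: empty(A) -> (A=0 B=10 C=4)
Step 7: pour(B -> A) -> (A=7 B=3 C=4)
Step 8: empty(C) -> (A=7 B=3 C=0)
Step 9: pour(A -> B) -> (A=0 B=10 C=0)
Step 10: empty(B) -> (A=0 B=0 C=0)

Answer: 0 0 0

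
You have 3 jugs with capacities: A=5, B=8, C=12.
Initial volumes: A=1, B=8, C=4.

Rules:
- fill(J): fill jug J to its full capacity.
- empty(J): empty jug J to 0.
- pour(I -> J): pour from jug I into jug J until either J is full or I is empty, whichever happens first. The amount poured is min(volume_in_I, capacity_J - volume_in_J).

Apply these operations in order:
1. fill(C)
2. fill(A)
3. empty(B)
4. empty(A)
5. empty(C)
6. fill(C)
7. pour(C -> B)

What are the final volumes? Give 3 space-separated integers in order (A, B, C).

Answer: 0 8 4

Derivation:
Step 1: fill(C) -> (A=1 B=8 C=12)
Step 2: fill(A) -> (A=5 B=8 C=12)
Step 3: empty(B) -> (A=5 B=0 C=12)
Step 4: empty(A) -> (A=0 B=0 C=12)
Step 5: empty(C) -> (A=0 B=0 C=0)
Step 6: fill(C) -> (A=0 B=0 C=12)
Step 7: pour(C -> B) -> (A=0 B=8 C=4)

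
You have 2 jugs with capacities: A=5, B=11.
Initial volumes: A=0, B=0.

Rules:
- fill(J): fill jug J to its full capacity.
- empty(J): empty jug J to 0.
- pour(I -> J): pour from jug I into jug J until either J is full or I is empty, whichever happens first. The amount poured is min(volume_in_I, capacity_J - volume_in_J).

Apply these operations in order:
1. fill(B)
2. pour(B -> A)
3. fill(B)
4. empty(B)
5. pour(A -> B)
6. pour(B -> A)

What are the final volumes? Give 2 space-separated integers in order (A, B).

Answer: 5 0

Derivation:
Step 1: fill(B) -> (A=0 B=11)
Step 2: pour(B -> A) -> (A=5 B=6)
Step 3: fill(B) -> (A=5 B=11)
Step 4: empty(B) -> (A=5 B=0)
Step 5: pour(A -> B) -> (A=0 B=5)
Step 6: pour(B -> A) -> (A=5 B=0)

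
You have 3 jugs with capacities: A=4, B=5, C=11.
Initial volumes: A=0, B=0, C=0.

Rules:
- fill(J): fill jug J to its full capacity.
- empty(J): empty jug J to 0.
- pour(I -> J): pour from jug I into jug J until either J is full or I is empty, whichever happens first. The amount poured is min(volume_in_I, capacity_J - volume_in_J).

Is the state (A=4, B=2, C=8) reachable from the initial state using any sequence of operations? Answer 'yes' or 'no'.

Answer: yes

Derivation:
BFS from (A=0, B=0, C=0):
  1. fill(A) -> (A=4 B=0 C=0)
  2. fill(B) -> (A=4 B=5 C=0)
  3. pour(A -> C) -> (A=0 B=5 C=4)
  4. pour(B -> A) -> (A=4 B=1 C=4)
  5. pour(A -> C) -> (A=0 B=1 C=8)
  6. pour(B -> A) -> (A=1 B=0 C=8)
  7. fill(B) -> (A=1 B=5 C=8)
  8. pour(B -> A) -> (A=4 B=2 C=8)
Target reached → yes.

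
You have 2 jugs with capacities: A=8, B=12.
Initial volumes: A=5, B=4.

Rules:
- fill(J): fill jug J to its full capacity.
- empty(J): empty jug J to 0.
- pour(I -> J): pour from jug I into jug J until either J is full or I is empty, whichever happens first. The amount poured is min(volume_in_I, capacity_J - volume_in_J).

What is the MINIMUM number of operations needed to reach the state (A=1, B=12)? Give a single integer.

Answer: 4

Derivation:
BFS from (A=5, B=4). One shortest path:
  1. empty(B) -> (A=5 B=0)
  2. pour(A -> B) -> (A=0 B=5)
  3. fill(A) -> (A=8 B=5)
  4. pour(A -> B) -> (A=1 B=12)
Reached target in 4 moves.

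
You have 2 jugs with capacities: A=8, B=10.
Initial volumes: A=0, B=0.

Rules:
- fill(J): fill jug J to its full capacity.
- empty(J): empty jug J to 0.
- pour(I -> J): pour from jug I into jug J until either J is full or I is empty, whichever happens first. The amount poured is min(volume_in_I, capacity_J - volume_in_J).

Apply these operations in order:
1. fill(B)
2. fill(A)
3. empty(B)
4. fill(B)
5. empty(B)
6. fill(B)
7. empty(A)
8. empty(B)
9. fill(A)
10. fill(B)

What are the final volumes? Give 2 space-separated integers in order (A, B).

Answer: 8 10

Derivation:
Step 1: fill(B) -> (A=0 B=10)
Step 2: fill(A) -> (A=8 B=10)
Step 3: empty(B) -> (A=8 B=0)
Step 4: fill(B) -> (A=8 B=10)
Step 5: empty(B) -> (A=8 B=0)
Step 6: fill(B) -> (A=8 B=10)
Step 7: empty(A) -> (A=0 B=10)
Step 8: empty(B) -> (A=0 B=0)
Step 9: fill(A) -> (A=8 B=0)
Step 10: fill(B) -> (A=8 B=10)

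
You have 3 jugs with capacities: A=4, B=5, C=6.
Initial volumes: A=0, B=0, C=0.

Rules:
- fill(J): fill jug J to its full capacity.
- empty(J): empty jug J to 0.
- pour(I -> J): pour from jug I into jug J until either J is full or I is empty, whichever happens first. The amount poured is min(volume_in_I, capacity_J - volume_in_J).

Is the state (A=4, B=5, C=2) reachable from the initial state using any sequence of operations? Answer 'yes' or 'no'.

BFS from (A=0, B=0, C=0):
  1. fill(B) -> (A=0 B=5 C=0)
  2. fill(C) -> (A=0 B=5 C=6)
  3. pour(C -> A) -> (A=4 B=5 C=2)
Target reached → yes.

Answer: yes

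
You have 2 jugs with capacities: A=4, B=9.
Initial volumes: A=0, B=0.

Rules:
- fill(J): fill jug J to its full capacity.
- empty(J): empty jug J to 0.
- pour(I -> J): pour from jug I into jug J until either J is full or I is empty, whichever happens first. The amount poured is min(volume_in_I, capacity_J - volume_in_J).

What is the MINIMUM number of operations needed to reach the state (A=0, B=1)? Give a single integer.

Answer: 5

Derivation:
BFS from (A=0, B=0). One shortest path:
  1. fill(B) -> (A=0 B=9)
  2. pour(B -> A) -> (A=4 B=5)
  3. empty(A) -> (A=0 B=5)
  4. pour(B -> A) -> (A=4 B=1)
  5. empty(A) -> (A=0 B=1)
Reached target in 5 moves.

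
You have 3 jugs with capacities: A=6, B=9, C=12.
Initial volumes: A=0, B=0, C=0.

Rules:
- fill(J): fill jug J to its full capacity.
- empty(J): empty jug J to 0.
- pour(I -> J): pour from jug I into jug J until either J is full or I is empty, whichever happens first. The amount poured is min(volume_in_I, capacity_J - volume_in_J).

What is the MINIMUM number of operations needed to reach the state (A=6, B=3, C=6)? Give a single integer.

Answer: 4

Derivation:
BFS from (A=0, B=0, C=0). One shortest path:
  1. fill(A) -> (A=6 B=0 C=0)
  2. fill(B) -> (A=6 B=9 C=0)
  3. pour(A -> C) -> (A=0 B=9 C=6)
  4. pour(B -> A) -> (A=6 B=3 C=6)
Reached target in 4 moves.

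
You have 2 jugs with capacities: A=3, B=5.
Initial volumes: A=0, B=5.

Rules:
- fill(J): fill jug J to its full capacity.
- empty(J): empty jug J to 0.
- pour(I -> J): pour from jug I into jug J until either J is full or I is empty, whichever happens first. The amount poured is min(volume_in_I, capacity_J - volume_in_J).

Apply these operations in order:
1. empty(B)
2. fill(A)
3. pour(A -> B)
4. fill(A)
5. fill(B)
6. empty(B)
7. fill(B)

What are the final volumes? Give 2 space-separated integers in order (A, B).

Answer: 3 5

Derivation:
Step 1: empty(B) -> (A=0 B=0)
Step 2: fill(A) -> (A=3 B=0)
Step 3: pour(A -> B) -> (A=0 B=3)
Step 4: fill(A) -> (A=3 B=3)
Step 5: fill(B) -> (A=3 B=5)
Step 6: empty(B) -> (A=3 B=0)
Step 7: fill(B) -> (A=3 B=5)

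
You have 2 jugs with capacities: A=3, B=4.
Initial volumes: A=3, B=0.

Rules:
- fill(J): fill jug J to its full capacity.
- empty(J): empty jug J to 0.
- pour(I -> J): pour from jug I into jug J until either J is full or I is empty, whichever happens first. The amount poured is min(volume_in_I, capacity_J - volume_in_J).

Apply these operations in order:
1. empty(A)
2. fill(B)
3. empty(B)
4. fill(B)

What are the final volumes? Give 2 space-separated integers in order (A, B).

Answer: 0 4

Derivation:
Step 1: empty(A) -> (A=0 B=0)
Step 2: fill(B) -> (A=0 B=4)
Step 3: empty(B) -> (A=0 B=0)
Step 4: fill(B) -> (A=0 B=4)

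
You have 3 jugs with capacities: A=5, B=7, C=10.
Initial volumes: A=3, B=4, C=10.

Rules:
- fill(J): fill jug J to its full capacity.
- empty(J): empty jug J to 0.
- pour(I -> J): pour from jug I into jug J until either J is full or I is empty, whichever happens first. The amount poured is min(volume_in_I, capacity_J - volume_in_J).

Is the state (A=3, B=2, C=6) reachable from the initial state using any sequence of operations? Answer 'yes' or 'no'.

BFS explored all 312 reachable states.
Reachable set includes: (0,0,0), (0,0,1), (0,0,2), (0,0,3), (0,0,4), (0,0,5), (0,0,6), (0,0,7), (0,0,8), (0,0,9), (0,0,10), (0,1,0) ...
Target (A=3, B=2, C=6) not in reachable set → no.

Answer: no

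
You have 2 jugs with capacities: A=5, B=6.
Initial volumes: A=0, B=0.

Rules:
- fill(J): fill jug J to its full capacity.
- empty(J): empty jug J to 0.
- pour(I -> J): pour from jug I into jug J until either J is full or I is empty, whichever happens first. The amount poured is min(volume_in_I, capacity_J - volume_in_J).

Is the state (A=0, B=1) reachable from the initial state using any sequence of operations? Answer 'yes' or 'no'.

Answer: yes

Derivation:
BFS from (A=0, B=0):
  1. fill(B) -> (A=0 B=6)
  2. pour(B -> A) -> (A=5 B=1)
  3. empty(A) -> (A=0 B=1)
Target reached → yes.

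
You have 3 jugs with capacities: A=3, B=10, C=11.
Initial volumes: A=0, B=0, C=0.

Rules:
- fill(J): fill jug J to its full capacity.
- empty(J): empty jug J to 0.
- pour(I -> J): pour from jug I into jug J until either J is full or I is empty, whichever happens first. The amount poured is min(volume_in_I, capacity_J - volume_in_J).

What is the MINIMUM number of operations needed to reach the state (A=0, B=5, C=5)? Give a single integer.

Answer: 8

Derivation:
BFS from (A=0, B=0, C=0). One shortest path:
  1. fill(A) -> (A=3 B=0 C=0)
  2. fill(B) -> (A=3 B=10 C=0)
  3. pour(A -> C) -> (A=0 B=10 C=3)
  4. pour(B -> C) -> (A=0 B=2 C=11)
  5. pour(C -> A) -> (A=3 B=2 C=8)
  6. empty(A) -> (A=0 B=2 C=8)
  7. pour(C -> A) -> (A=3 B=2 C=5)
  8. pour(A -> B) -> (A=0 B=5 C=5)
Reached target in 8 moves.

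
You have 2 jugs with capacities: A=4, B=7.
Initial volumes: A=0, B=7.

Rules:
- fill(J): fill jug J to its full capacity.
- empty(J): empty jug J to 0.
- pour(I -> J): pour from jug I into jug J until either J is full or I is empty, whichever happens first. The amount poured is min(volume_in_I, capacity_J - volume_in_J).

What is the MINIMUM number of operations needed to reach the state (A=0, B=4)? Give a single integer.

BFS from (A=0, B=7). One shortest path:
  1. fill(A) -> (A=4 B=7)
  2. empty(B) -> (A=4 B=0)
  3. pour(A -> B) -> (A=0 B=4)
Reached target in 3 moves.

Answer: 3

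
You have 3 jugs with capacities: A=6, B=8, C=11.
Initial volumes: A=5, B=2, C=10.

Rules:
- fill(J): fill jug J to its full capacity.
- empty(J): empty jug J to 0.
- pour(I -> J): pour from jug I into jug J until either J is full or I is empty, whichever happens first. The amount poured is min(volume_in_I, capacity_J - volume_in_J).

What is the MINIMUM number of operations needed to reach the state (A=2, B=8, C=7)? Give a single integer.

BFS from (A=5, B=2, C=10). One shortest path:
  1. empty(A) -> (A=0 B=2 C=10)
  2. pour(B -> A) -> (A=2 B=0 C=10)
  3. fill(B) -> (A=2 B=8 C=10)
  4. pour(B -> C) -> (A=2 B=7 C=11)
  5. empty(C) -> (A=2 B=7 C=0)
  6. pour(B -> C) -> (A=2 B=0 C=7)
  7. fill(B) -> (A=2 B=8 C=7)
Reached target in 7 moves.

Answer: 7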